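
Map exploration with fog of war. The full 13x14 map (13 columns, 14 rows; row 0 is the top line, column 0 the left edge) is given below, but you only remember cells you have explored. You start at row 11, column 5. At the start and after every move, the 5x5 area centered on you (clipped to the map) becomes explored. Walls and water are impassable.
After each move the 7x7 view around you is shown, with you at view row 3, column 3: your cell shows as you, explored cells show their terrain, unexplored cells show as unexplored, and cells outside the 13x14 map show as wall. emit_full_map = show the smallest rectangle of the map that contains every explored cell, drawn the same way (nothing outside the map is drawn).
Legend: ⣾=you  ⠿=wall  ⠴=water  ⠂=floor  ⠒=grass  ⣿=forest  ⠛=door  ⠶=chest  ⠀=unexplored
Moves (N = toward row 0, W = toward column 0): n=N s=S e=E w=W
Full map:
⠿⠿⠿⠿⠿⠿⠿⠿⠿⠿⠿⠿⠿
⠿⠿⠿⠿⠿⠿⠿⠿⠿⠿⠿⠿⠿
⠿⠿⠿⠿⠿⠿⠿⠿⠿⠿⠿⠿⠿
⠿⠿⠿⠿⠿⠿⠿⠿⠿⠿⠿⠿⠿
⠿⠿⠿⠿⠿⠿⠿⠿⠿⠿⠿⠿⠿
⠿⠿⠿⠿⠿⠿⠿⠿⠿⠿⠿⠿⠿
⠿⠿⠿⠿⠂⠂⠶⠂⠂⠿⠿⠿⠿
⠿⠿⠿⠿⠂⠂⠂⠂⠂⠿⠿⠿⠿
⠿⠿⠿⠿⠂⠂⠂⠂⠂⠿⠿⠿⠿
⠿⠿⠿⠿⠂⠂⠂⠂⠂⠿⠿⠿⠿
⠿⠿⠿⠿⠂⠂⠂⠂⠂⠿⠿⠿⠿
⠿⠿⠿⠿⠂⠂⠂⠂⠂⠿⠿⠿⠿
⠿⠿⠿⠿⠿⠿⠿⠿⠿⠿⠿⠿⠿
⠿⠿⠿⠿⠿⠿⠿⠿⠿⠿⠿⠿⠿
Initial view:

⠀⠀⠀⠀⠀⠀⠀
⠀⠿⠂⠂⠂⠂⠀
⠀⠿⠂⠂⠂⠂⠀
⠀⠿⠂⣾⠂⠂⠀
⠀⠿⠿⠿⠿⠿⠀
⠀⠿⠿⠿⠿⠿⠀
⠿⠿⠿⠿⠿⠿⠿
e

⠀⠀⠀⠀⠀⠀⠀
⠿⠂⠂⠂⠂⠂⠀
⠿⠂⠂⠂⠂⠂⠀
⠿⠂⠂⣾⠂⠂⠀
⠿⠿⠿⠿⠿⠿⠀
⠿⠿⠿⠿⠿⠿⠀
⠿⠿⠿⠿⠿⠿⠿

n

⠀⠀⠀⠀⠀⠀⠀
⠀⠂⠂⠂⠂⠂⠀
⠿⠂⠂⠂⠂⠂⠀
⠿⠂⠂⣾⠂⠂⠀
⠿⠂⠂⠂⠂⠂⠀
⠿⠿⠿⠿⠿⠿⠀
⠿⠿⠿⠿⠿⠿⠀

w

⠀⠀⠀⠀⠀⠀⠀
⠀⠿⠂⠂⠂⠂⠂
⠀⠿⠂⠂⠂⠂⠂
⠀⠿⠂⣾⠂⠂⠂
⠀⠿⠂⠂⠂⠂⠂
⠀⠿⠿⠿⠿⠿⠿
⠀⠿⠿⠿⠿⠿⠿

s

⠀⠿⠂⠂⠂⠂⠂
⠀⠿⠂⠂⠂⠂⠂
⠀⠿⠂⠂⠂⠂⠂
⠀⠿⠂⣾⠂⠂⠂
⠀⠿⠿⠿⠿⠿⠿
⠀⠿⠿⠿⠿⠿⠿
⠿⠿⠿⠿⠿⠿⠿

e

⠿⠂⠂⠂⠂⠂⠀
⠿⠂⠂⠂⠂⠂⠀
⠿⠂⠂⠂⠂⠂⠀
⠿⠂⠂⣾⠂⠂⠀
⠿⠿⠿⠿⠿⠿⠀
⠿⠿⠿⠿⠿⠿⠀
⠿⠿⠿⠿⠿⠿⠿

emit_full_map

⠿⠂⠂⠂⠂⠂
⠿⠂⠂⠂⠂⠂
⠿⠂⠂⠂⠂⠂
⠿⠂⠂⣾⠂⠂
⠿⠿⠿⠿⠿⠿
⠿⠿⠿⠿⠿⠿

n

⠀⠀⠀⠀⠀⠀⠀
⠿⠂⠂⠂⠂⠂⠀
⠿⠂⠂⠂⠂⠂⠀
⠿⠂⠂⣾⠂⠂⠀
⠿⠂⠂⠂⠂⠂⠀
⠿⠿⠿⠿⠿⠿⠀
⠿⠿⠿⠿⠿⠿⠀

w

⠀⠀⠀⠀⠀⠀⠀
⠀⠿⠂⠂⠂⠂⠂
⠀⠿⠂⠂⠂⠂⠂
⠀⠿⠂⣾⠂⠂⠂
⠀⠿⠂⠂⠂⠂⠂
⠀⠿⠿⠿⠿⠿⠿
⠀⠿⠿⠿⠿⠿⠿

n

⠀⠀⠀⠀⠀⠀⠀
⠀⠿⠂⠂⠂⠂⠀
⠀⠿⠂⠂⠂⠂⠂
⠀⠿⠂⣾⠂⠂⠂
⠀⠿⠂⠂⠂⠂⠂
⠀⠿⠂⠂⠂⠂⠂
⠀⠿⠿⠿⠿⠿⠿

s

⠀⠿⠂⠂⠂⠂⠀
⠀⠿⠂⠂⠂⠂⠂
⠀⠿⠂⠂⠂⠂⠂
⠀⠿⠂⣾⠂⠂⠂
⠀⠿⠂⠂⠂⠂⠂
⠀⠿⠿⠿⠿⠿⠿
⠀⠿⠿⠿⠿⠿⠿

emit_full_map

⠿⠂⠂⠂⠂⠀
⠿⠂⠂⠂⠂⠂
⠿⠂⠂⠂⠂⠂
⠿⠂⣾⠂⠂⠂
⠿⠂⠂⠂⠂⠂
⠿⠿⠿⠿⠿⠿
⠿⠿⠿⠿⠿⠿

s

⠀⠿⠂⠂⠂⠂⠂
⠀⠿⠂⠂⠂⠂⠂
⠀⠿⠂⠂⠂⠂⠂
⠀⠿⠂⣾⠂⠂⠂
⠀⠿⠿⠿⠿⠿⠿
⠀⠿⠿⠿⠿⠿⠿
⠿⠿⠿⠿⠿⠿⠿

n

⠀⠿⠂⠂⠂⠂⠀
⠀⠿⠂⠂⠂⠂⠂
⠀⠿⠂⠂⠂⠂⠂
⠀⠿⠂⣾⠂⠂⠂
⠀⠿⠂⠂⠂⠂⠂
⠀⠿⠿⠿⠿⠿⠿
⠀⠿⠿⠿⠿⠿⠿

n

⠀⠀⠀⠀⠀⠀⠀
⠀⠿⠂⠂⠂⠂⠀
⠀⠿⠂⠂⠂⠂⠂
⠀⠿⠂⣾⠂⠂⠂
⠀⠿⠂⠂⠂⠂⠂
⠀⠿⠂⠂⠂⠂⠂
⠀⠿⠿⠿⠿⠿⠿

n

⠀⠀⠀⠀⠀⠀⠀
⠀⠿⠂⠂⠶⠂⠀
⠀⠿⠂⠂⠂⠂⠀
⠀⠿⠂⣾⠂⠂⠂
⠀⠿⠂⠂⠂⠂⠂
⠀⠿⠂⠂⠂⠂⠂
⠀⠿⠂⠂⠂⠂⠂

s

⠀⠿⠂⠂⠶⠂⠀
⠀⠿⠂⠂⠂⠂⠀
⠀⠿⠂⠂⠂⠂⠂
⠀⠿⠂⣾⠂⠂⠂
⠀⠿⠂⠂⠂⠂⠂
⠀⠿⠂⠂⠂⠂⠂
⠀⠿⠿⠿⠿⠿⠿

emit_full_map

⠿⠂⠂⠶⠂⠀
⠿⠂⠂⠂⠂⠀
⠿⠂⠂⠂⠂⠂
⠿⠂⣾⠂⠂⠂
⠿⠂⠂⠂⠂⠂
⠿⠂⠂⠂⠂⠂
⠿⠿⠿⠿⠿⠿
⠿⠿⠿⠿⠿⠿


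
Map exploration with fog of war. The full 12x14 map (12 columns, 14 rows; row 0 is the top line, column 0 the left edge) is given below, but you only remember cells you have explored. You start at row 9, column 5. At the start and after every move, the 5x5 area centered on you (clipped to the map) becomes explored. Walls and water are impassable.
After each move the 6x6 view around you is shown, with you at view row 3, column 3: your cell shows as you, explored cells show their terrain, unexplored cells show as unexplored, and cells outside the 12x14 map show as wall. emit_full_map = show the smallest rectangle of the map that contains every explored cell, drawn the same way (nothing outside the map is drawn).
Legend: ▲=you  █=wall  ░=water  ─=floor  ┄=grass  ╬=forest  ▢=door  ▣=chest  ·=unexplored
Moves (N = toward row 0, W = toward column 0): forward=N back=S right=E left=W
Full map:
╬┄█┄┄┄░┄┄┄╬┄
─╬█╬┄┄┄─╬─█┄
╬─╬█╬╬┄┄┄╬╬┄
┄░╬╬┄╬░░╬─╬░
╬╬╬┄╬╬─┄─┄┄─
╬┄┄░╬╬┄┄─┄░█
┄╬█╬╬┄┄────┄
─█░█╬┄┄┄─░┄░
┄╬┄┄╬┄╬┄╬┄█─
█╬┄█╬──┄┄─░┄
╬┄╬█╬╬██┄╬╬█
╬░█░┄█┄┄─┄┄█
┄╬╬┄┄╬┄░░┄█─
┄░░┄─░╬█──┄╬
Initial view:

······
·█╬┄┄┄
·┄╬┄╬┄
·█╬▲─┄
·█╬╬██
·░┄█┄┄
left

······
·░█╬┄┄
·┄┄╬┄╬
·┄█▲──
·╬█╬╬█
·█░┄█┄

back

·░█╬┄┄
·┄┄╬┄╬
·┄█╬──
·╬█▲╬█
·█░┄█┄
·╬┄┄╬┄

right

░█╬┄┄┄
┄┄╬┄╬┄
┄█╬──┄
╬█╬▲██
█░┄█┄┄
╬┄┄╬┄░

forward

······
░█╬┄┄┄
┄┄╬┄╬┄
┄█╬▲─┄
╬█╬╬██
█░┄█┄┄

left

······
·░█╬┄┄
·┄┄╬┄╬
·┄█▲──
·╬█╬╬█
·█░┄█┄

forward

······
·█╬╬┄┄
·░█╬┄┄
·┄┄▲┄╬
·┄█╬──
·╬█╬╬█

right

······
█╬╬┄┄─
░█╬┄┄┄
┄┄╬▲╬┄
┄█╬──┄
╬█╬╬██

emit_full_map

█╬╬┄┄─
░█╬┄┄┄
┄┄╬▲╬┄
┄█╬──┄
╬█╬╬██
█░┄█┄┄
╬┄┄╬┄░


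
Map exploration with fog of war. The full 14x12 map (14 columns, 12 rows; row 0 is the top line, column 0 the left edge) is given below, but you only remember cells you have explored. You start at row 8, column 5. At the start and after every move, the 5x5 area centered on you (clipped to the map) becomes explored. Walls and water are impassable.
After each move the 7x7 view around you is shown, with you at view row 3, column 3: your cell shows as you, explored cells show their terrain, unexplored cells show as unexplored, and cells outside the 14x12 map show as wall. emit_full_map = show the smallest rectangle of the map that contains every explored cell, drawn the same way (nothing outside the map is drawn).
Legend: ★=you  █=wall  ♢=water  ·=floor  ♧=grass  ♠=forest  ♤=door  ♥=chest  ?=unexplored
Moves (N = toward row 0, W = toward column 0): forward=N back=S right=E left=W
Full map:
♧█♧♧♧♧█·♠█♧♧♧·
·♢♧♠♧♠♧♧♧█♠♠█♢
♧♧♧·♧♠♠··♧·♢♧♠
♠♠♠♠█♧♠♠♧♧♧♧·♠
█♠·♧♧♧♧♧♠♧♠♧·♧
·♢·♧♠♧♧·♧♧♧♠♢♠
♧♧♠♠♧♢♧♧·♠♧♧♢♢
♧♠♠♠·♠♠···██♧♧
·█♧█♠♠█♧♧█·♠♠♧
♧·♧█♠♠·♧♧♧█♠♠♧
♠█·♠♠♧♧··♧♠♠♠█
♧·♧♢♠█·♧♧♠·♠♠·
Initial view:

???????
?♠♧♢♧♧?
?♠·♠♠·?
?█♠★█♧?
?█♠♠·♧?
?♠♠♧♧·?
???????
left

???????
?♠♠♧♢♧♧
?♠♠·♠♠·
?♧█★♠█♧
?♧█♠♠·♧
?·♠♠♧♧·
???????

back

?♠♠♧♢♧♧
?♠♠·♠♠·
?♧█♠♠█♧
?♧█★♠·♧
?·♠♠♧♧·
?♧♢♠█·?
███████

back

?♠♠·♠♠·
?♧█♠♠█♧
?♧█♠♠·♧
?·♠★♧♧·
?♧♢♠█·?
███████
███████

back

?♧█♠♠█♧
?♧█♠♠·♧
?·♠♠♧♧·
?♧♢★█·?
███████
███████
███████

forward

?♠♠·♠♠·
?♧█♠♠█♧
?♧█♠♠·♧
?·♠★♧♧·
?♧♢♠█·?
███████
███████

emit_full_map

♠♠♧♢♧♧
♠♠·♠♠·
♧█♠♠█♧
♧█♠♠·♧
·♠★♧♧·
♧♢♠█·?

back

?♧█♠♠█♧
?♧█♠♠·♧
?·♠♠♧♧·
?♧♢★█·?
███████
███████
███████


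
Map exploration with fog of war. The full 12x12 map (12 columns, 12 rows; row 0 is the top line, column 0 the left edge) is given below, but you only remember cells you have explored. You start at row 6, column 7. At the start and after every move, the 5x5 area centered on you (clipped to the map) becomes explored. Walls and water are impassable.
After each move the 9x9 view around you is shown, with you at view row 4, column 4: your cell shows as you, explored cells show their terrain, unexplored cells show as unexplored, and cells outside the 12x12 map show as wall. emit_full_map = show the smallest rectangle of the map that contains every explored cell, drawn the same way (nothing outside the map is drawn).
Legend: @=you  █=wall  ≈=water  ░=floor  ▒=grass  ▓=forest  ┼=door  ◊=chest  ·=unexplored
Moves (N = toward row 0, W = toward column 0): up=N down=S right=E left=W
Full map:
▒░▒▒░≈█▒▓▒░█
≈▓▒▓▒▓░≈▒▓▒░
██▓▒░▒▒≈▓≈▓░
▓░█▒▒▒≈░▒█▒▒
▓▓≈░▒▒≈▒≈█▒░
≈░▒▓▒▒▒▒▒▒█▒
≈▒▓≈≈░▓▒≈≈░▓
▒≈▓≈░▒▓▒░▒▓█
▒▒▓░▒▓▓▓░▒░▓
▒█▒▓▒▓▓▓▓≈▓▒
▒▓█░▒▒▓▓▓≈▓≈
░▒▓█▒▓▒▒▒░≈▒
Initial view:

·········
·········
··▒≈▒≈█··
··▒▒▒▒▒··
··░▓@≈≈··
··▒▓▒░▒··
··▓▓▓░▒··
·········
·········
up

·········
·········
··▒≈░▒█··
··▒≈▒≈█··
··▒▒@▒▒··
··░▓▒≈≈··
··▒▓▒░▒··
··▓▓▓░▒··
·········

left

·········
·········
··▒▒≈░▒█·
··▒▒≈▒≈█·
··▒▒@▒▒▒·
··≈░▓▒≈≈·
··░▒▓▒░▒·
···▓▓▓░▒·
·········

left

·········
·········
··▒▒▒≈░▒█
··░▒▒≈▒≈█
··▓▒@▒▒▒▒
··≈≈░▓▒≈≈
··≈░▒▓▒░▒
····▓▓▓░▒
·········

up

·········
·········
··▒░▒▒≈··
··▒▒▒≈░▒█
··░▒@≈▒≈█
··▓▒▒▒▒▒▒
··≈≈░▓▒≈≈
··≈░▒▓▒░▒
····▓▓▓░▒

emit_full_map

▒░▒▒≈··
▒▒▒≈░▒█
░▒@≈▒≈█
▓▒▒▒▒▒▒
≈≈░▓▒≈≈
≈░▒▓▒░▒
··▓▓▓░▒

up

█████████
·········
··▓▒▓░≈··
··▒░▒▒≈··
··▒▒@≈░▒█
··░▒▒≈▒≈█
··▓▒▒▒▒▒▒
··≈≈░▓▒≈≈
··≈░▒▓▒░▒

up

█████████
█████████
··▒░≈█▒··
··▓▒▓░≈··
··▒░@▒≈··
··▒▒▒≈░▒█
··░▒▒≈▒≈█
··▓▒▒▒▒▒▒
··≈≈░▓▒≈≈

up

█████████
█████████
█████████
··▒░≈█▒··
··▓▒@░≈··
··▒░▒▒≈··
··▒▒▒≈░▒█
··░▒▒≈▒≈█
··▓▒▒▒▒▒▒

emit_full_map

▒░≈█▒··
▓▒@░≈··
▒░▒▒≈··
▒▒▒≈░▒█
░▒▒≈▒≈█
▓▒▒▒▒▒▒
≈≈░▓▒≈≈
≈░▒▓▒░▒
··▓▓▓░▒


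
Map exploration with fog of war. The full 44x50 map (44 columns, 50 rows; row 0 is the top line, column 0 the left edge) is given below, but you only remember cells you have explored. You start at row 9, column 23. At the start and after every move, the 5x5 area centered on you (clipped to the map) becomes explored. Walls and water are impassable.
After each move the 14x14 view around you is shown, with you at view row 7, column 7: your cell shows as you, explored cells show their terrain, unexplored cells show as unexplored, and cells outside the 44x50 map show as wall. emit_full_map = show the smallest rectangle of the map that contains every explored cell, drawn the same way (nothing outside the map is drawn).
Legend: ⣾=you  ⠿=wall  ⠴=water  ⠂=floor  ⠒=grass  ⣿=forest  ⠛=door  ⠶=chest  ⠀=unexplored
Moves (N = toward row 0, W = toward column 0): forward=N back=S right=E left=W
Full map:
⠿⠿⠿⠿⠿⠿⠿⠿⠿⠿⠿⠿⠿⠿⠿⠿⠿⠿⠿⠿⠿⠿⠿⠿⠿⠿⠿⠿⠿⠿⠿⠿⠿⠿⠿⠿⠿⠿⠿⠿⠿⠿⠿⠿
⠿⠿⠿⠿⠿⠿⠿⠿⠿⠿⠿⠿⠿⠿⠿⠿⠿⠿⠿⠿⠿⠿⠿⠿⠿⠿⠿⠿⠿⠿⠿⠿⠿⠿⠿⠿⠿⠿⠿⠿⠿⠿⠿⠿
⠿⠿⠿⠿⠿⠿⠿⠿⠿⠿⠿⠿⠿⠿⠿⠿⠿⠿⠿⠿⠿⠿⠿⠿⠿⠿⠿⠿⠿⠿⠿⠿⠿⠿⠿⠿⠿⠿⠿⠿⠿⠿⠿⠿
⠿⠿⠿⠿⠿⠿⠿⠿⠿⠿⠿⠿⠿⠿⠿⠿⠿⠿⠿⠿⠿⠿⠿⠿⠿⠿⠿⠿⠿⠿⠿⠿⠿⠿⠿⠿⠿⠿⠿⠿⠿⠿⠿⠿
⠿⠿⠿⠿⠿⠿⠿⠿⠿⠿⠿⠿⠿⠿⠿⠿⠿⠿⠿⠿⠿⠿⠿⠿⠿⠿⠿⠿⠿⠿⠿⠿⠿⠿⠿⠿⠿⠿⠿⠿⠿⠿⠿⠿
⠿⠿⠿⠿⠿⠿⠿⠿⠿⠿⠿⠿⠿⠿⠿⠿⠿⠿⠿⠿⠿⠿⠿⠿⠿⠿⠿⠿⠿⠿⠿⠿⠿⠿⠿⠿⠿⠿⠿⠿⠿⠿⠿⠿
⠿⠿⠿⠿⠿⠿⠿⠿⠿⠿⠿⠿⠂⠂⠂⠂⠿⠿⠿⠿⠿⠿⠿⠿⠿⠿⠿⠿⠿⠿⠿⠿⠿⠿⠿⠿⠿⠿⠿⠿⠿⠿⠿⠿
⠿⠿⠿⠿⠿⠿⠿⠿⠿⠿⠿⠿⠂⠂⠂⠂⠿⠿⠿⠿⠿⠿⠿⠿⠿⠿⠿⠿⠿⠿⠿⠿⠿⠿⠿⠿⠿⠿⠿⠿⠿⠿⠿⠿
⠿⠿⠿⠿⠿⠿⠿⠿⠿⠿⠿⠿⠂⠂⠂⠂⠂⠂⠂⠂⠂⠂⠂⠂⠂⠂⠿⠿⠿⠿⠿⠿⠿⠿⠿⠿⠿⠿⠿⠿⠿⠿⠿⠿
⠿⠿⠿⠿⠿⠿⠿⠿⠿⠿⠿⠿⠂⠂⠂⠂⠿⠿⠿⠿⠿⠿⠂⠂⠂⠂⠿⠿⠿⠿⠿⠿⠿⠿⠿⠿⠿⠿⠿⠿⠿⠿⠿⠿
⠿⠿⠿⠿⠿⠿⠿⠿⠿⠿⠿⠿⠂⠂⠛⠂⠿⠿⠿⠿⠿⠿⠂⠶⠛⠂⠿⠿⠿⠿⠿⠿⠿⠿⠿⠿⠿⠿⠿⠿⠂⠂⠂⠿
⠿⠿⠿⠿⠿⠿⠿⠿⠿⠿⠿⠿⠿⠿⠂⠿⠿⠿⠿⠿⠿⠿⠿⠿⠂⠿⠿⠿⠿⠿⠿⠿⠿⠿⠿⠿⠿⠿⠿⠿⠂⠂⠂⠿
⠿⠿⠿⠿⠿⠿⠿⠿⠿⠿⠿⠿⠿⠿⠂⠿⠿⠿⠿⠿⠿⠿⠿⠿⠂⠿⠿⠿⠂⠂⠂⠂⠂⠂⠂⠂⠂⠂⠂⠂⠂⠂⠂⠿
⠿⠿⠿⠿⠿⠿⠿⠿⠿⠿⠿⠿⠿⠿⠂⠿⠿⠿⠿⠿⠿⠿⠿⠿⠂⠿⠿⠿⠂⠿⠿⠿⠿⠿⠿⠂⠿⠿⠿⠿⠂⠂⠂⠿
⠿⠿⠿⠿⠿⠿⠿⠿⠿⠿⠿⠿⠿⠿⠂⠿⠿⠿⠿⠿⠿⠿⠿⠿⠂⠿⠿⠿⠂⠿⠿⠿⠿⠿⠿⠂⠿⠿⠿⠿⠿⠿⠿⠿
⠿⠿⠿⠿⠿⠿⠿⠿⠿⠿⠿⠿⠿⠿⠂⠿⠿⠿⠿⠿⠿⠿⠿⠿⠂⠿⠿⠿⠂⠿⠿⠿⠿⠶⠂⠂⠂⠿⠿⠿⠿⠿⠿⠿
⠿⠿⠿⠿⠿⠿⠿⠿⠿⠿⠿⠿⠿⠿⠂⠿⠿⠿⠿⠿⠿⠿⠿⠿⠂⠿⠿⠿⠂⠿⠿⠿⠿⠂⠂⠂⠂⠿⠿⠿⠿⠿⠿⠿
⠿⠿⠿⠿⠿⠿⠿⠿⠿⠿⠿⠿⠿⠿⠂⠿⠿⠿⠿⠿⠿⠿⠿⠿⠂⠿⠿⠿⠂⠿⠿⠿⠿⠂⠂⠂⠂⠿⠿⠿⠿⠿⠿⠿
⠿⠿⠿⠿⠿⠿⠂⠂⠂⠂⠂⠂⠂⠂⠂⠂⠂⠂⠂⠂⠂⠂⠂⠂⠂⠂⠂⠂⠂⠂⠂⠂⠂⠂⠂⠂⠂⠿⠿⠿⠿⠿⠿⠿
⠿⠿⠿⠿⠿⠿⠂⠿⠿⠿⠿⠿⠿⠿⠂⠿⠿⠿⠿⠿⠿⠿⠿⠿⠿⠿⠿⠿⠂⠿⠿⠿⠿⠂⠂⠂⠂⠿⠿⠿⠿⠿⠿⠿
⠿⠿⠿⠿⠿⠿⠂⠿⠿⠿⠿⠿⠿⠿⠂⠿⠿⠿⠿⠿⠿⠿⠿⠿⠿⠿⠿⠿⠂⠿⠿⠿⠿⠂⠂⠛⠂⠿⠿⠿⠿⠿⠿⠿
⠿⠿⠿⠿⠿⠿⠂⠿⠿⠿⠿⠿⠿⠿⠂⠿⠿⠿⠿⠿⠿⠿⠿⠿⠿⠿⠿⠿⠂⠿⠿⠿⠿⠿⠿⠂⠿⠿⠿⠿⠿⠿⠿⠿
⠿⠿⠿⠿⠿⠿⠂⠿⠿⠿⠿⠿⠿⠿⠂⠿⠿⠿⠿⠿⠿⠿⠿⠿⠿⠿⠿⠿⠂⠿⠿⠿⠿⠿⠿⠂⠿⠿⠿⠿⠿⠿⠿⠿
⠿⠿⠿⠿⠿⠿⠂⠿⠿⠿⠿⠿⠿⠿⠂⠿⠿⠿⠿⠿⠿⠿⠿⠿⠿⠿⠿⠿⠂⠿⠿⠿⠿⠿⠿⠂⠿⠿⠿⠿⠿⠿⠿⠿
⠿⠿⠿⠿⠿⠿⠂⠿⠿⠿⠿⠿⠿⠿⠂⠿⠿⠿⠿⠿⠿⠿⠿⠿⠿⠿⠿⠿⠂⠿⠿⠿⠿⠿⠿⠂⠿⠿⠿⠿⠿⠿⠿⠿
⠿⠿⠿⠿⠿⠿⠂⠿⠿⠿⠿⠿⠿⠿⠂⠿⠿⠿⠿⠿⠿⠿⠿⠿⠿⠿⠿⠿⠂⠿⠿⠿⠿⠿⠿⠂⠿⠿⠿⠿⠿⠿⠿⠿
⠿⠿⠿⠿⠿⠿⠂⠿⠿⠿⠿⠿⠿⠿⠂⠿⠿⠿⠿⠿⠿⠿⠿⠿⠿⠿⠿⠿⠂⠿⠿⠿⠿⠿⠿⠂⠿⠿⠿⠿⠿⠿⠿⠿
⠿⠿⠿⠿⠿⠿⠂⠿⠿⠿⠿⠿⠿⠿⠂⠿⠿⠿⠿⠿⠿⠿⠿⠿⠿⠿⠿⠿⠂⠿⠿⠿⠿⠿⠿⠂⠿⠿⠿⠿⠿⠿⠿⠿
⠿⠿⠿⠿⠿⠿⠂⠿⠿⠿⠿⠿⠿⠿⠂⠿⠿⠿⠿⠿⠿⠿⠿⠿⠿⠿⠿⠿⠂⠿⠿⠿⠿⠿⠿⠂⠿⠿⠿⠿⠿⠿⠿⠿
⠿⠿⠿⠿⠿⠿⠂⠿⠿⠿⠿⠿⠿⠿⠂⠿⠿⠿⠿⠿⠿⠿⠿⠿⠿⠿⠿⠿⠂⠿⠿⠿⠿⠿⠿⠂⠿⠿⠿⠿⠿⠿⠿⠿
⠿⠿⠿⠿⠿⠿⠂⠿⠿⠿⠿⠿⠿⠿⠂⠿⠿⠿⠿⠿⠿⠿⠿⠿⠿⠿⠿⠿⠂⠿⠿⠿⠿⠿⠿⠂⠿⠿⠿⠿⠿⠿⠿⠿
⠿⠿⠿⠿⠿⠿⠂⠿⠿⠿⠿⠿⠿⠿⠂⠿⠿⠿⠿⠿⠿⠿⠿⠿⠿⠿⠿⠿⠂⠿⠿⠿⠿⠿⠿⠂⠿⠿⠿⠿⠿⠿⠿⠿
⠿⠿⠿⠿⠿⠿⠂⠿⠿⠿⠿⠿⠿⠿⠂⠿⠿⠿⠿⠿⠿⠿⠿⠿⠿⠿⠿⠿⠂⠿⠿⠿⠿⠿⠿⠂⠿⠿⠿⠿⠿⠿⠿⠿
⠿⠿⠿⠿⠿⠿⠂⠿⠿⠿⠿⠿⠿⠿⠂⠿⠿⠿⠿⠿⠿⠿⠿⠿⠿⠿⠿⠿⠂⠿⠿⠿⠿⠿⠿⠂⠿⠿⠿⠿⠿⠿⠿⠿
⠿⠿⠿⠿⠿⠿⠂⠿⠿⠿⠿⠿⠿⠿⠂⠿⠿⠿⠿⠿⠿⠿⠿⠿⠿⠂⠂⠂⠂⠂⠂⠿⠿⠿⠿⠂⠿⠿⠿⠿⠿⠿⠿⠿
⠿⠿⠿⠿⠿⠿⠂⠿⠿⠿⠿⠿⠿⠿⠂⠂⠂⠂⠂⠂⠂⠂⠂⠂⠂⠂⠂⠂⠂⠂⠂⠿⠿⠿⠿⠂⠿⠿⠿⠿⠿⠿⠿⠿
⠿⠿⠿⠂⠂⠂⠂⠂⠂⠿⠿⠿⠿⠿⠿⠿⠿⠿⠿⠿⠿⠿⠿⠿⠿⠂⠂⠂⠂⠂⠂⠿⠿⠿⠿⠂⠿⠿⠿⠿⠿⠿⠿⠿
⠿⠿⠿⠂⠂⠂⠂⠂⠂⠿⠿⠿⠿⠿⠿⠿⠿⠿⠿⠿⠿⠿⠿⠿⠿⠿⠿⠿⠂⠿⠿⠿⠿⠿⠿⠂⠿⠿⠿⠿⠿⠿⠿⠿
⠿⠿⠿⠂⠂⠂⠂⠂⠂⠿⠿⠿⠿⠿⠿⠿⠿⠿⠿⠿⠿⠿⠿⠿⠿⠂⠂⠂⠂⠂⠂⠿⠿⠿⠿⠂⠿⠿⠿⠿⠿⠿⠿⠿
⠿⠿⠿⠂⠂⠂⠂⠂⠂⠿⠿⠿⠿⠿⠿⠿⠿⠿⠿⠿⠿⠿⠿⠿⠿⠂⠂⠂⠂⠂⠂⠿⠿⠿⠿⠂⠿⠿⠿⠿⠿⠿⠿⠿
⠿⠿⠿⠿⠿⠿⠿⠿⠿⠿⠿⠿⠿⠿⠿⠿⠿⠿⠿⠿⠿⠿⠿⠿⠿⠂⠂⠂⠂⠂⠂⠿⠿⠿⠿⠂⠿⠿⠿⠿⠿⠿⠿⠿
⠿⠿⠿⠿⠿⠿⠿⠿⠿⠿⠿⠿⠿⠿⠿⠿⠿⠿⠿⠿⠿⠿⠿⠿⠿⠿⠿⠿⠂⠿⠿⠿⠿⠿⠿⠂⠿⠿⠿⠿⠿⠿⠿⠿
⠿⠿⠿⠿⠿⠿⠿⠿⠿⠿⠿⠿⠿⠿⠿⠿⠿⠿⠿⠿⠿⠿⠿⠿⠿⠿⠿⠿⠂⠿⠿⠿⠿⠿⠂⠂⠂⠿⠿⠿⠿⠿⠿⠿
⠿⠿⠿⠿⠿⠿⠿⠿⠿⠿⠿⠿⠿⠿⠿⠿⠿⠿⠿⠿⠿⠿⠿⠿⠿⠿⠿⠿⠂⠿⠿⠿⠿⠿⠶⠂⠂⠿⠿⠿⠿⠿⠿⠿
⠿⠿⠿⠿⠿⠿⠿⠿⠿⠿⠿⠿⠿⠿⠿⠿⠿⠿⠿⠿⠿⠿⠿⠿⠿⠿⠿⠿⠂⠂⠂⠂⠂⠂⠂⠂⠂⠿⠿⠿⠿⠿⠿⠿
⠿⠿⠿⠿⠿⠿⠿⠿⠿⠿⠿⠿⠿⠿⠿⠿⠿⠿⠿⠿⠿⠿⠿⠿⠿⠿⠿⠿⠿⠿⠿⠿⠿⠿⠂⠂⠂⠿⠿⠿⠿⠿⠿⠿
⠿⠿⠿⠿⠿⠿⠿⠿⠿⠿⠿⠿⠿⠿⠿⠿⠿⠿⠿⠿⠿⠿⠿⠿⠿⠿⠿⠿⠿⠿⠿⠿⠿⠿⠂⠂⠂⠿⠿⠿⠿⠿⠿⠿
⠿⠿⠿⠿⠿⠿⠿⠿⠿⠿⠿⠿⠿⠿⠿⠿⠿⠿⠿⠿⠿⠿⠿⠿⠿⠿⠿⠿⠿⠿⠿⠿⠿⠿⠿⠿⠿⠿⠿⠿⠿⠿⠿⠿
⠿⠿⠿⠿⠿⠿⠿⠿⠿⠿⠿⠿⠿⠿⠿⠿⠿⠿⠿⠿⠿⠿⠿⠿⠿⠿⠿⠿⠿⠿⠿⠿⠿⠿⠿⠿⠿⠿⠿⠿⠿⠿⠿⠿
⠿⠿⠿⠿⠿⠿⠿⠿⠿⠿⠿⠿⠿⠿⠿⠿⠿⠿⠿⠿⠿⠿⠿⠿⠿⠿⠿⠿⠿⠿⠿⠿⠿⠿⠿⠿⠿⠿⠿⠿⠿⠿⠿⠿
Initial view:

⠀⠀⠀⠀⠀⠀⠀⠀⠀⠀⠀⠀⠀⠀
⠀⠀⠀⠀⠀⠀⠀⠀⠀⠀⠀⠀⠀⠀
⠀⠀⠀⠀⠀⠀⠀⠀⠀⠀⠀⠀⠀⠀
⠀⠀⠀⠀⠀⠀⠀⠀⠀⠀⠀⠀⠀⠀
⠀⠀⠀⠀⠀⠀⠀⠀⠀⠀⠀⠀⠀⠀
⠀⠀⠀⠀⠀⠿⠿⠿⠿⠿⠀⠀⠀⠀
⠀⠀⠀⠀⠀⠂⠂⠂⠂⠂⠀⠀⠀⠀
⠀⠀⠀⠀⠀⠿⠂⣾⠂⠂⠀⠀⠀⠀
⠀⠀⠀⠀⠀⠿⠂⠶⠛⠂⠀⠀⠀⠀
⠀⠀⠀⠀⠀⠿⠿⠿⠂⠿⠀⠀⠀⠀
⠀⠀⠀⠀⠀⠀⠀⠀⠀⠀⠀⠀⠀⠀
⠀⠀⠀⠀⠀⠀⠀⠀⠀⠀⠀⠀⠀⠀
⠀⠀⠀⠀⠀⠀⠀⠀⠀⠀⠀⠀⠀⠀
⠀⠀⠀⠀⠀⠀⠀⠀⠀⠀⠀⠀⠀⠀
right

⠀⠀⠀⠀⠀⠀⠀⠀⠀⠀⠀⠀⠀⠀
⠀⠀⠀⠀⠀⠀⠀⠀⠀⠀⠀⠀⠀⠀
⠀⠀⠀⠀⠀⠀⠀⠀⠀⠀⠀⠀⠀⠀
⠀⠀⠀⠀⠀⠀⠀⠀⠀⠀⠀⠀⠀⠀
⠀⠀⠀⠀⠀⠀⠀⠀⠀⠀⠀⠀⠀⠀
⠀⠀⠀⠀⠿⠿⠿⠿⠿⠿⠀⠀⠀⠀
⠀⠀⠀⠀⠂⠂⠂⠂⠂⠿⠀⠀⠀⠀
⠀⠀⠀⠀⠿⠂⠂⣾⠂⠿⠀⠀⠀⠀
⠀⠀⠀⠀⠿⠂⠶⠛⠂⠿⠀⠀⠀⠀
⠀⠀⠀⠀⠿⠿⠿⠂⠿⠿⠀⠀⠀⠀
⠀⠀⠀⠀⠀⠀⠀⠀⠀⠀⠀⠀⠀⠀
⠀⠀⠀⠀⠀⠀⠀⠀⠀⠀⠀⠀⠀⠀
⠀⠀⠀⠀⠀⠀⠀⠀⠀⠀⠀⠀⠀⠀
⠀⠀⠀⠀⠀⠀⠀⠀⠀⠀⠀⠀⠀⠀

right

⠀⠀⠀⠀⠀⠀⠀⠀⠀⠀⠀⠀⠀⠀
⠀⠀⠀⠀⠀⠀⠀⠀⠀⠀⠀⠀⠀⠀
⠀⠀⠀⠀⠀⠀⠀⠀⠀⠀⠀⠀⠀⠀
⠀⠀⠀⠀⠀⠀⠀⠀⠀⠀⠀⠀⠀⠀
⠀⠀⠀⠀⠀⠀⠀⠀⠀⠀⠀⠀⠀⠀
⠀⠀⠀⠿⠿⠿⠿⠿⠿⠿⠀⠀⠀⠀
⠀⠀⠀⠂⠂⠂⠂⠂⠿⠿⠀⠀⠀⠀
⠀⠀⠀⠿⠂⠂⠂⣾⠿⠿⠀⠀⠀⠀
⠀⠀⠀⠿⠂⠶⠛⠂⠿⠿⠀⠀⠀⠀
⠀⠀⠀⠿⠿⠿⠂⠿⠿⠿⠀⠀⠀⠀
⠀⠀⠀⠀⠀⠀⠀⠀⠀⠀⠀⠀⠀⠀
⠀⠀⠀⠀⠀⠀⠀⠀⠀⠀⠀⠀⠀⠀
⠀⠀⠀⠀⠀⠀⠀⠀⠀⠀⠀⠀⠀⠀
⠀⠀⠀⠀⠀⠀⠀⠀⠀⠀⠀⠀⠀⠀

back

⠀⠀⠀⠀⠀⠀⠀⠀⠀⠀⠀⠀⠀⠀
⠀⠀⠀⠀⠀⠀⠀⠀⠀⠀⠀⠀⠀⠀
⠀⠀⠀⠀⠀⠀⠀⠀⠀⠀⠀⠀⠀⠀
⠀⠀⠀⠀⠀⠀⠀⠀⠀⠀⠀⠀⠀⠀
⠀⠀⠀⠿⠿⠿⠿⠿⠿⠿⠀⠀⠀⠀
⠀⠀⠀⠂⠂⠂⠂⠂⠿⠿⠀⠀⠀⠀
⠀⠀⠀⠿⠂⠂⠂⠂⠿⠿⠀⠀⠀⠀
⠀⠀⠀⠿⠂⠶⠛⣾⠿⠿⠀⠀⠀⠀
⠀⠀⠀⠿⠿⠿⠂⠿⠿⠿⠀⠀⠀⠀
⠀⠀⠀⠀⠀⠿⠂⠿⠿⠿⠀⠀⠀⠀
⠀⠀⠀⠀⠀⠀⠀⠀⠀⠀⠀⠀⠀⠀
⠀⠀⠀⠀⠀⠀⠀⠀⠀⠀⠀⠀⠀⠀
⠀⠀⠀⠀⠀⠀⠀⠀⠀⠀⠀⠀⠀⠀
⠀⠀⠀⠀⠀⠀⠀⠀⠀⠀⠀⠀⠀⠀

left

⠀⠀⠀⠀⠀⠀⠀⠀⠀⠀⠀⠀⠀⠀
⠀⠀⠀⠀⠀⠀⠀⠀⠀⠀⠀⠀⠀⠀
⠀⠀⠀⠀⠀⠀⠀⠀⠀⠀⠀⠀⠀⠀
⠀⠀⠀⠀⠀⠀⠀⠀⠀⠀⠀⠀⠀⠀
⠀⠀⠀⠀⠿⠿⠿⠿⠿⠿⠿⠀⠀⠀
⠀⠀⠀⠀⠂⠂⠂⠂⠂⠿⠿⠀⠀⠀
⠀⠀⠀⠀⠿⠂⠂⠂⠂⠿⠿⠀⠀⠀
⠀⠀⠀⠀⠿⠂⠶⣾⠂⠿⠿⠀⠀⠀
⠀⠀⠀⠀⠿⠿⠿⠂⠿⠿⠿⠀⠀⠀
⠀⠀⠀⠀⠀⠿⠿⠂⠿⠿⠿⠀⠀⠀
⠀⠀⠀⠀⠀⠀⠀⠀⠀⠀⠀⠀⠀⠀
⠀⠀⠀⠀⠀⠀⠀⠀⠀⠀⠀⠀⠀⠀
⠀⠀⠀⠀⠀⠀⠀⠀⠀⠀⠀⠀⠀⠀
⠀⠀⠀⠀⠀⠀⠀⠀⠀⠀⠀⠀⠀⠀

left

⠀⠀⠀⠀⠀⠀⠀⠀⠀⠀⠀⠀⠀⠀
⠀⠀⠀⠀⠀⠀⠀⠀⠀⠀⠀⠀⠀⠀
⠀⠀⠀⠀⠀⠀⠀⠀⠀⠀⠀⠀⠀⠀
⠀⠀⠀⠀⠀⠀⠀⠀⠀⠀⠀⠀⠀⠀
⠀⠀⠀⠀⠀⠿⠿⠿⠿⠿⠿⠿⠀⠀
⠀⠀⠀⠀⠀⠂⠂⠂⠂⠂⠿⠿⠀⠀
⠀⠀⠀⠀⠀⠿⠂⠂⠂⠂⠿⠿⠀⠀
⠀⠀⠀⠀⠀⠿⠂⣾⠛⠂⠿⠿⠀⠀
⠀⠀⠀⠀⠀⠿⠿⠿⠂⠿⠿⠿⠀⠀
⠀⠀⠀⠀⠀⠿⠿⠿⠂⠿⠿⠿⠀⠀
⠀⠀⠀⠀⠀⠀⠀⠀⠀⠀⠀⠀⠀⠀
⠀⠀⠀⠀⠀⠀⠀⠀⠀⠀⠀⠀⠀⠀
⠀⠀⠀⠀⠀⠀⠀⠀⠀⠀⠀⠀⠀⠀
⠀⠀⠀⠀⠀⠀⠀⠀⠀⠀⠀⠀⠀⠀

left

⠀⠀⠀⠀⠀⠀⠀⠀⠀⠀⠀⠀⠀⠀
⠀⠀⠀⠀⠀⠀⠀⠀⠀⠀⠀⠀⠀⠀
⠀⠀⠀⠀⠀⠀⠀⠀⠀⠀⠀⠀⠀⠀
⠀⠀⠀⠀⠀⠀⠀⠀⠀⠀⠀⠀⠀⠀
⠀⠀⠀⠀⠀⠀⠿⠿⠿⠿⠿⠿⠿⠀
⠀⠀⠀⠀⠀⠂⠂⠂⠂⠂⠂⠿⠿⠀
⠀⠀⠀⠀⠀⠿⠿⠂⠂⠂⠂⠿⠿⠀
⠀⠀⠀⠀⠀⠿⠿⣾⠶⠛⠂⠿⠿⠀
⠀⠀⠀⠀⠀⠿⠿⠿⠿⠂⠿⠿⠿⠀
⠀⠀⠀⠀⠀⠿⠿⠿⠿⠂⠿⠿⠿⠀
⠀⠀⠀⠀⠀⠀⠀⠀⠀⠀⠀⠀⠀⠀
⠀⠀⠀⠀⠀⠀⠀⠀⠀⠀⠀⠀⠀⠀
⠀⠀⠀⠀⠀⠀⠀⠀⠀⠀⠀⠀⠀⠀
⠀⠀⠀⠀⠀⠀⠀⠀⠀⠀⠀⠀⠀⠀

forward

⠀⠀⠀⠀⠀⠀⠀⠀⠀⠀⠀⠀⠀⠀
⠀⠀⠀⠀⠀⠀⠀⠀⠀⠀⠀⠀⠀⠀
⠀⠀⠀⠀⠀⠀⠀⠀⠀⠀⠀⠀⠀⠀
⠀⠀⠀⠀⠀⠀⠀⠀⠀⠀⠀⠀⠀⠀
⠀⠀⠀⠀⠀⠀⠀⠀⠀⠀⠀⠀⠀⠀
⠀⠀⠀⠀⠀⠿⠿⠿⠿⠿⠿⠿⠿⠀
⠀⠀⠀⠀⠀⠂⠂⠂⠂⠂⠂⠿⠿⠀
⠀⠀⠀⠀⠀⠿⠿⣾⠂⠂⠂⠿⠿⠀
⠀⠀⠀⠀⠀⠿⠿⠂⠶⠛⠂⠿⠿⠀
⠀⠀⠀⠀⠀⠿⠿⠿⠿⠂⠿⠿⠿⠀
⠀⠀⠀⠀⠀⠿⠿⠿⠿⠂⠿⠿⠿⠀
⠀⠀⠀⠀⠀⠀⠀⠀⠀⠀⠀⠀⠀⠀
⠀⠀⠀⠀⠀⠀⠀⠀⠀⠀⠀⠀⠀⠀
⠀⠀⠀⠀⠀⠀⠀⠀⠀⠀⠀⠀⠀⠀

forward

⠀⠀⠀⠀⠀⠀⠀⠀⠀⠀⠀⠀⠀⠀
⠀⠀⠀⠀⠀⠀⠀⠀⠀⠀⠀⠀⠀⠀
⠀⠀⠀⠀⠀⠀⠀⠀⠀⠀⠀⠀⠀⠀
⠀⠀⠀⠀⠀⠀⠀⠀⠀⠀⠀⠀⠀⠀
⠀⠀⠀⠀⠀⠀⠀⠀⠀⠀⠀⠀⠀⠀
⠀⠀⠀⠀⠀⠿⠿⠿⠿⠿⠀⠀⠀⠀
⠀⠀⠀⠀⠀⠿⠿⠿⠿⠿⠿⠿⠿⠀
⠀⠀⠀⠀⠀⠂⠂⣾⠂⠂⠂⠿⠿⠀
⠀⠀⠀⠀⠀⠿⠿⠂⠂⠂⠂⠿⠿⠀
⠀⠀⠀⠀⠀⠿⠿⠂⠶⠛⠂⠿⠿⠀
⠀⠀⠀⠀⠀⠿⠿⠿⠿⠂⠿⠿⠿⠀
⠀⠀⠀⠀⠀⠿⠿⠿⠿⠂⠿⠿⠿⠀
⠀⠀⠀⠀⠀⠀⠀⠀⠀⠀⠀⠀⠀⠀
⠀⠀⠀⠀⠀⠀⠀⠀⠀⠀⠀⠀⠀⠀

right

⠀⠀⠀⠀⠀⠀⠀⠀⠀⠀⠀⠀⠀⠀
⠀⠀⠀⠀⠀⠀⠀⠀⠀⠀⠀⠀⠀⠀
⠀⠀⠀⠀⠀⠀⠀⠀⠀⠀⠀⠀⠀⠀
⠀⠀⠀⠀⠀⠀⠀⠀⠀⠀⠀⠀⠀⠀
⠀⠀⠀⠀⠀⠀⠀⠀⠀⠀⠀⠀⠀⠀
⠀⠀⠀⠀⠿⠿⠿⠿⠿⠿⠀⠀⠀⠀
⠀⠀⠀⠀⠿⠿⠿⠿⠿⠿⠿⠿⠀⠀
⠀⠀⠀⠀⠂⠂⠂⣾⠂⠂⠿⠿⠀⠀
⠀⠀⠀⠀⠿⠿⠂⠂⠂⠂⠿⠿⠀⠀
⠀⠀⠀⠀⠿⠿⠂⠶⠛⠂⠿⠿⠀⠀
⠀⠀⠀⠀⠿⠿⠿⠿⠂⠿⠿⠿⠀⠀
⠀⠀⠀⠀⠿⠿⠿⠿⠂⠿⠿⠿⠀⠀
⠀⠀⠀⠀⠀⠀⠀⠀⠀⠀⠀⠀⠀⠀
⠀⠀⠀⠀⠀⠀⠀⠀⠀⠀⠀⠀⠀⠀

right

⠀⠀⠀⠀⠀⠀⠀⠀⠀⠀⠀⠀⠀⠀
⠀⠀⠀⠀⠀⠀⠀⠀⠀⠀⠀⠀⠀⠀
⠀⠀⠀⠀⠀⠀⠀⠀⠀⠀⠀⠀⠀⠀
⠀⠀⠀⠀⠀⠀⠀⠀⠀⠀⠀⠀⠀⠀
⠀⠀⠀⠀⠀⠀⠀⠀⠀⠀⠀⠀⠀⠀
⠀⠀⠀⠿⠿⠿⠿⠿⠿⠿⠀⠀⠀⠀
⠀⠀⠀⠿⠿⠿⠿⠿⠿⠿⠿⠀⠀⠀
⠀⠀⠀⠂⠂⠂⠂⣾⠂⠿⠿⠀⠀⠀
⠀⠀⠀⠿⠿⠂⠂⠂⠂⠿⠿⠀⠀⠀
⠀⠀⠀⠿⠿⠂⠶⠛⠂⠿⠿⠀⠀⠀
⠀⠀⠀⠿⠿⠿⠿⠂⠿⠿⠿⠀⠀⠀
⠀⠀⠀⠿⠿⠿⠿⠂⠿⠿⠿⠀⠀⠀
⠀⠀⠀⠀⠀⠀⠀⠀⠀⠀⠀⠀⠀⠀
⠀⠀⠀⠀⠀⠀⠀⠀⠀⠀⠀⠀⠀⠀

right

⠀⠀⠀⠀⠀⠀⠀⠀⠀⠀⠀⠀⠀⠀
⠀⠀⠀⠀⠀⠀⠀⠀⠀⠀⠀⠀⠀⠀
⠀⠀⠀⠀⠀⠀⠀⠀⠀⠀⠀⠀⠀⠀
⠀⠀⠀⠀⠀⠀⠀⠀⠀⠀⠀⠀⠀⠀
⠀⠀⠀⠀⠀⠀⠀⠀⠀⠀⠀⠀⠀⠀
⠀⠀⠿⠿⠿⠿⠿⠿⠿⠿⠀⠀⠀⠀
⠀⠀⠿⠿⠿⠿⠿⠿⠿⠿⠀⠀⠀⠀
⠀⠀⠂⠂⠂⠂⠂⣾⠿⠿⠀⠀⠀⠀
⠀⠀⠿⠿⠂⠂⠂⠂⠿⠿⠀⠀⠀⠀
⠀⠀⠿⠿⠂⠶⠛⠂⠿⠿⠀⠀⠀⠀
⠀⠀⠿⠿⠿⠿⠂⠿⠿⠿⠀⠀⠀⠀
⠀⠀⠿⠿⠿⠿⠂⠿⠿⠿⠀⠀⠀⠀
⠀⠀⠀⠀⠀⠀⠀⠀⠀⠀⠀⠀⠀⠀
⠀⠀⠀⠀⠀⠀⠀⠀⠀⠀⠀⠀⠀⠀

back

⠀⠀⠀⠀⠀⠀⠀⠀⠀⠀⠀⠀⠀⠀
⠀⠀⠀⠀⠀⠀⠀⠀⠀⠀⠀⠀⠀⠀
⠀⠀⠀⠀⠀⠀⠀⠀⠀⠀⠀⠀⠀⠀
⠀⠀⠀⠀⠀⠀⠀⠀⠀⠀⠀⠀⠀⠀
⠀⠀⠿⠿⠿⠿⠿⠿⠿⠿⠀⠀⠀⠀
⠀⠀⠿⠿⠿⠿⠿⠿⠿⠿⠀⠀⠀⠀
⠀⠀⠂⠂⠂⠂⠂⠂⠿⠿⠀⠀⠀⠀
⠀⠀⠿⠿⠂⠂⠂⣾⠿⠿⠀⠀⠀⠀
⠀⠀⠿⠿⠂⠶⠛⠂⠿⠿⠀⠀⠀⠀
⠀⠀⠿⠿⠿⠿⠂⠿⠿⠿⠀⠀⠀⠀
⠀⠀⠿⠿⠿⠿⠂⠿⠿⠿⠀⠀⠀⠀
⠀⠀⠀⠀⠀⠀⠀⠀⠀⠀⠀⠀⠀⠀
⠀⠀⠀⠀⠀⠀⠀⠀⠀⠀⠀⠀⠀⠀
⠀⠀⠀⠀⠀⠀⠀⠀⠀⠀⠀⠀⠀⠀

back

⠀⠀⠀⠀⠀⠀⠀⠀⠀⠀⠀⠀⠀⠀
⠀⠀⠀⠀⠀⠀⠀⠀⠀⠀⠀⠀⠀⠀
⠀⠀⠀⠀⠀⠀⠀⠀⠀⠀⠀⠀⠀⠀
⠀⠀⠿⠿⠿⠿⠿⠿⠿⠿⠀⠀⠀⠀
⠀⠀⠿⠿⠿⠿⠿⠿⠿⠿⠀⠀⠀⠀
⠀⠀⠂⠂⠂⠂⠂⠂⠿⠿⠀⠀⠀⠀
⠀⠀⠿⠿⠂⠂⠂⠂⠿⠿⠀⠀⠀⠀
⠀⠀⠿⠿⠂⠶⠛⣾⠿⠿⠀⠀⠀⠀
⠀⠀⠿⠿⠿⠿⠂⠿⠿⠿⠀⠀⠀⠀
⠀⠀⠿⠿⠿⠿⠂⠿⠿⠿⠀⠀⠀⠀
⠀⠀⠀⠀⠀⠀⠀⠀⠀⠀⠀⠀⠀⠀
⠀⠀⠀⠀⠀⠀⠀⠀⠀⠀⠀⠀⠀⠀
⠀⠀⠀⠀⠀⠀⠀⠀⠀⠀⠀⠀⠀⠀
⠀⠀⠀⠀⠀⠀⠀⠀⠀⠀⠀⠀⠀⠀

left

⠀⠀⠀⠀⠀⠀⠀⠀⠀⠀⠀⠀⠀⠀
⠀⠀⠀⠀⠀⠀⠀⠀⠀⠀⠀⠀⠀⠀
⠀⠀⠀⠀⠀⠀⠀⠀⠀⠀⠀⠀⠀⠀
⠀⠀⠀⠿⠿⠿⠿⠿⠿⠿⠿⠀⠀⠀
⠀⠀⠀⠿⠿⠿⠿⠿⠿⠿⠿⠀⠀⠀
⠀⠀⠀⠂⠂⠂⠂⠂⠂⠿⠿⠀⠀⠀
⠀⠀⠀⠿⠿⠂⠂⠂⠂⠿⠿⠀⠀⠀
⠀⠀⠀⠿⠿⠂⠶⣾⠂⠿⠿⠀⠀⠀
⠀⠀⠀⠿⠿⠿⠿⠂⠿⠿⠿⠀⠀⠀
⠀⠀⠀⠿⠿⠿⠿⠂⠿⠿⠿⠀⠀⠀
⠀⠀⠀⠀⠀⠀⠀⠀⠀⠀⠀⠀⠀⠀
⠀⠀⠀⠀⠀⠀⠀⠀⠀⠀⠀⠀⠀⠀
⠀⠀⠀⠀⠀⠀⠀⠀⠀⠀⠀⠀⠀⠀
⠀⠀⠀⠀⠀⠀⠀⠀⠀⠀⠀⠀⠀⠀

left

⠀⠀⠀⠀⠀⠀⠀⠀⠀⠀⠀⠀⠀⠀
⠀⠀⠀⠀⠀⠀⠀⠀⠀⠀⠀⠀⠀⠀
⠀⠀⠀⠀⠀⠀⠀⠀⠀⠀⠀⠀⠀⠀
⠀⠀⠀⠀⠿⠿⠿⠿⠿⠿⠿⠿⠀⠀
⠀⠀⠀⠀⠿⠿⠿⠿⠿⠿⠿⠿⠀⠀
⠀⠀⠀⠀⠂⠂⠂⠂⠂⠂⠿⠿⠀⠀
⠀⠀⠀⠀⠿⠿⠂⠂⠂⠂⠿⠿⠀⠀
⠀⠀⠀⠀⠿⠿⠂⣾⠛⠂⠿⠿⠀⠀
⠀⠀⠀⠀⠿⠿⠿⠿⠂⠿⠿⠿⠀⠀
⠀⠀⠀⠀⠿⠿⠿⠿⠂⠿⠿⠿⠀⠀
⠀⠀⠀⠀⠀⠀⠀⠀⠀⠀⠀⠀⠀⠀
⠀⠀⠀⠀⠀⠀⠀⠀⠀⠀⠀⠀⠀⠀
⠀⠀⠀⠀⠀⠀⠀⠀⠀⠀⠀⠀⠀⠀
⠀⠀⠀⠀⠀⠀⠀⠀⠀⠀⠀⠀⠀⠀

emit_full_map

⠿⠿⠿⠿⠿⠿⠿⠿
⠿⠿⠿⠿⠿⠿⠿⠿
⠂⠂⠂⠂⠂⠂⠿⠿
⠿⠿⠂⠂⠂⠂⠿⠿
⠿⠿⠂⣾⠛⠂⠿⠿
⠿⠿⠿⠿⠂⠿⠿⠿
⠿⠿⠿⠿⠂⠿⠿⠿


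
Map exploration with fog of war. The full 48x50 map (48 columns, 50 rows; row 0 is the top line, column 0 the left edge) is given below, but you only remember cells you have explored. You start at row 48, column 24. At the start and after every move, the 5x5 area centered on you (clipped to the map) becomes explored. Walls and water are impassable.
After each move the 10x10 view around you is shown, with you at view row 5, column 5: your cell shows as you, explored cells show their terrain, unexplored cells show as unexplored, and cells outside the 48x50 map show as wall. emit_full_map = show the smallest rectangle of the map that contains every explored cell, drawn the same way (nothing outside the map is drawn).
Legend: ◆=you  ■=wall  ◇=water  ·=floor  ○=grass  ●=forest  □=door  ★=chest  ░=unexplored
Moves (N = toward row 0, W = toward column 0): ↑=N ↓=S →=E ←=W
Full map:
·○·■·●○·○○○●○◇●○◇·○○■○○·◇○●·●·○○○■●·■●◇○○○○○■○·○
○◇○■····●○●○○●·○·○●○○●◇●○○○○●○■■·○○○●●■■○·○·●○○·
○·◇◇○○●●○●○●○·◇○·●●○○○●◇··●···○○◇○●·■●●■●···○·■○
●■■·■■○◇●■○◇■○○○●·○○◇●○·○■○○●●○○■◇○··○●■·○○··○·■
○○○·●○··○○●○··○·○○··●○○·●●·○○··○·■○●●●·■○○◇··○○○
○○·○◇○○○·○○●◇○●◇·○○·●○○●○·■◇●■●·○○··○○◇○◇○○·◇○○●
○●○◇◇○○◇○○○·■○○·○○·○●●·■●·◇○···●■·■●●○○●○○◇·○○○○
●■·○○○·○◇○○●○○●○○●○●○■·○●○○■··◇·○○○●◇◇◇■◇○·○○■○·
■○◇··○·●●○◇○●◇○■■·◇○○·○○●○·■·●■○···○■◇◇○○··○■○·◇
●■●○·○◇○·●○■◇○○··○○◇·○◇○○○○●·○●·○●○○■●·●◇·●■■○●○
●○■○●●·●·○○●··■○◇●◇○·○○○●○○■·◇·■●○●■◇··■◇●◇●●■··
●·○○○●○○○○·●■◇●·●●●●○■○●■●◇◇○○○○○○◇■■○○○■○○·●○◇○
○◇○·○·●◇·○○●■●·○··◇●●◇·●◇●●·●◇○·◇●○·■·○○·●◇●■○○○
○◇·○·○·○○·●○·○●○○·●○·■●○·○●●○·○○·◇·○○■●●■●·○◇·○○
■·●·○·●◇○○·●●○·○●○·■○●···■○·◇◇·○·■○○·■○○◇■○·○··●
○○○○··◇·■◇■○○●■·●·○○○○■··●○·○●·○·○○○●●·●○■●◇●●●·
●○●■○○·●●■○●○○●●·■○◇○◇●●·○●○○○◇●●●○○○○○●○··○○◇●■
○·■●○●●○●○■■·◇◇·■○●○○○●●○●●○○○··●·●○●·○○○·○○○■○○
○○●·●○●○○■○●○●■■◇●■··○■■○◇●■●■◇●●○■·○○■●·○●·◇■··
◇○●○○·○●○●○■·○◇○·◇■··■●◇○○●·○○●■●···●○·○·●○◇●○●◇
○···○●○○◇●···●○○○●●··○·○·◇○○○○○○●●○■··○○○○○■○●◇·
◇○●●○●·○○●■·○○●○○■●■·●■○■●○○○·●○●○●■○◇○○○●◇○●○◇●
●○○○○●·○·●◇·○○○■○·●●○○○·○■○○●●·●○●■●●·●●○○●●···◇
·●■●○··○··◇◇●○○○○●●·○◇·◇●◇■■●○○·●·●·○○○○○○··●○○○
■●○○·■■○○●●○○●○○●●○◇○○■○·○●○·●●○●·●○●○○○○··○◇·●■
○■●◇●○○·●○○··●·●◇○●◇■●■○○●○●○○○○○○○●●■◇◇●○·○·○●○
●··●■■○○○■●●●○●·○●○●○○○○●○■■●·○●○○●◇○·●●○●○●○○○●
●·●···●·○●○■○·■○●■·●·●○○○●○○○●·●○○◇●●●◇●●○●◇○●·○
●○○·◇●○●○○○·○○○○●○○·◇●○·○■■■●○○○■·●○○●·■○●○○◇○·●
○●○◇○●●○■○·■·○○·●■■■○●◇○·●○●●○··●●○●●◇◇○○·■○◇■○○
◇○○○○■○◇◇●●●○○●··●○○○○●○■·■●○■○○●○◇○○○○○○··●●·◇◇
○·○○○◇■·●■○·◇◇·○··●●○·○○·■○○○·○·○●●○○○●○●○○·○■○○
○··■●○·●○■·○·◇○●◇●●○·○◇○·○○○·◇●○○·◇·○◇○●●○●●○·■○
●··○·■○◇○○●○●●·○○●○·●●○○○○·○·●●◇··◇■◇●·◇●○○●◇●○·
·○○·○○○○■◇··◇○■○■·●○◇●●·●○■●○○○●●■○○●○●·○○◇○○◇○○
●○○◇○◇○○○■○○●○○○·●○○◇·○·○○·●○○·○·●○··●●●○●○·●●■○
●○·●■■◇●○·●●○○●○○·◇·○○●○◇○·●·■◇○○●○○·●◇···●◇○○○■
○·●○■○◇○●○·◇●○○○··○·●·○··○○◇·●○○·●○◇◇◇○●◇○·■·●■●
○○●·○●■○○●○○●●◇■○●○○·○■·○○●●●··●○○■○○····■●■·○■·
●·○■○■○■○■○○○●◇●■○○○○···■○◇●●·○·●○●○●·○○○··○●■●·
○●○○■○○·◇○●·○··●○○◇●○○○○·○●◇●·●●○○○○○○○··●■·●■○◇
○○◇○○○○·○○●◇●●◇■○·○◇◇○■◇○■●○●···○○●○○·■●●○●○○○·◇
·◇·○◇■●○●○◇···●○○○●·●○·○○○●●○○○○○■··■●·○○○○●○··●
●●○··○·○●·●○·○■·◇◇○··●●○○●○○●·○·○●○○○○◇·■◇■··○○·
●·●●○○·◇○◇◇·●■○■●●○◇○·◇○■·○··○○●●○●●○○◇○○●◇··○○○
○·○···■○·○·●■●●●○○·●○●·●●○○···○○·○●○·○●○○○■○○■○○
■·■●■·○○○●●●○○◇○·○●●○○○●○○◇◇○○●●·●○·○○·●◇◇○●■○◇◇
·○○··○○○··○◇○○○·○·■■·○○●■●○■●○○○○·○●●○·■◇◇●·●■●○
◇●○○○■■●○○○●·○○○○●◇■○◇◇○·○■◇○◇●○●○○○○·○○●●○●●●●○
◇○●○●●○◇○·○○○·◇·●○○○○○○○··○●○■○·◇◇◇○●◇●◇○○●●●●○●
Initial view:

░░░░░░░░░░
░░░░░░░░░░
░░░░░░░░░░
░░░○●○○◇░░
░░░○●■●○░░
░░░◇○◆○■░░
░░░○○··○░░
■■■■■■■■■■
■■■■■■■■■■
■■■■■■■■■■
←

░░░░░░░░░░
░░░░░░░░░░
░░░░░░░░░░
░░░○○●○○◇░
░░░○○●■●○░
░░░◇◇◆·○■░
░░░○○○··○░
■■■■■■■■■■
■■■■■■■■■■
■■■■■■■■■■

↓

░░░░░░░░░░
░░░░░░░░░░
░░░○○●○○◇░
░░░○○●■●○░
░░░◇◇○·○■░
░░░○○◆··○░
■■■■■■■■■■
■■■■■■■■■■
■■■■■■■■■■
■■■■■■■■■■

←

░░░░░░░░░░
░░░░░░░░░░
░░░░○○●○○◇
░░░·○○●■●○
░░░○◇◇○·○■
░░░○○◆○··○
■■■■■■■■■■
■■■■■■■■■■
■■■■■■■■■■
■■■■■■■■■■

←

░░░░░░░░░░
░░░░░░░░░░
░░░░░○○●○○
░░░■·○○●■●
░░░■○◇◇○·○
░░░○○◆○○··
■■■■■■■■■■
■■■■■■■■■■
■■■■■■■■■■
■■■■■■■■■■

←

░░░░░░░░░░
░░░░░░░░░░
░░░░░░○○●○
░░░■■·○○●■
░░░◇■○◇◇○·
░░░○○◆○○○·
■■■■■■■■■■
■■■■■■■■■■
■■■■■■■■■■
■■■■■■■■■■

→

░░░░░░░░░░
░░░░░░░░░░
░░░░░○○●○○
░░■■·○○●■●
░░◇■○◇◇○·○
░░○○○◆○○··
■■■■■■■■■■
■■■■■■■■■■
■■■■■■■■■■
■■■■■■■■■■

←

░░░░░░░░░░
░░░░░░░░░░
░░░░░░○○●○
░░░■■·○○●■
░░░◇■○◇◇○·
░░░○○◆○○○·
■■■■■■■■■■
■■■■■■■■■■
■■■■■■■■■■
■■■■■■■■■■

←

░░░░░░░░░░
░░░░░░░░░░
░░░░░░░○○●
░░░·■■·○○●
░░░●◇■○◇◇○
░░░○○◆○○○○
■■■■■■■■■■
■■■■■■■■■■
■■■■■■■■■■
■■■■■■■■■■

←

░░░░░░░░░░
░░░░░░░░░░
░░░░░░░░○○
░░░○·■■·○○
░░░○●◇■○◇◇
░░░●○◆○○○○
■■■■■■■■■■
■■■■■■■■■■
■■■■■■■■■■
■■■■■■■■■■

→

░░░░░░░░░░
░░░░░░░░░░
░░░░░░░○○●
░░○·■■·○○●
░░○●◇■○◇◇○
░░●○○◆○○○○
■■■■■■■■■■
■■■■■■■■■■
■■■■■■■■■■
■■■■■■■■■■

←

░░░░░░░░░░
░░░░░░░░░░
░░░░░░░░○○
░░░○·■■·○○
░░░○●◇■○◇◇
░░░●○◆○○○○
■■■■■■■■■■
■■■■■■■■■■
■■■■■■■■■■
■■■■■■■■■■

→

░░░░░░░░░░
░░░░░░░░░░
░░░░░░░○○●
░░○·■■·○○●
░░○●◇■○◇◇○
░░●○○◆○○○○
■■■■■■■■■■
■■■■■■■■■■
■■■■■■■■■■
■■■■■■■■■■

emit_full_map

░░░░░○○●○○◇
○·■■·○○●■●○
○●◇■○◇◇○·○■
●○○◆○○○○··○
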